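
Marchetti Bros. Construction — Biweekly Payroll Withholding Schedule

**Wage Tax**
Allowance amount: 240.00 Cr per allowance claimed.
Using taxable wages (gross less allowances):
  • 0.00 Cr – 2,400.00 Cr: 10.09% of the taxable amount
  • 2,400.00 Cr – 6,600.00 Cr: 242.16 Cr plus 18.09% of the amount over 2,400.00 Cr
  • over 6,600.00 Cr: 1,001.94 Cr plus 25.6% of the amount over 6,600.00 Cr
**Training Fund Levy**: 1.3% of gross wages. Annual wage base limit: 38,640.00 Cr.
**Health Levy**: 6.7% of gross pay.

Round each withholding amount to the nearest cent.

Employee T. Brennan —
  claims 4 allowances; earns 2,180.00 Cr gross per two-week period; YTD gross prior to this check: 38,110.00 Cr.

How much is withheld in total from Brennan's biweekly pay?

Wage Tax: taxable = 2,180.00 Cr − 4×240.00 Cr = 1,220.00 Cr
  10.09% × 1,220.00 Cr = 123.10 Cr
Training Fund Levy: cap 38,640.00 Cr − YTD 38,110.00 Cr = 530.00 Cr subject; 1.3% × 530.00 Cr = 6.89 Cr
Health Levy: 6.7% × 2,180.00 Cr = 146.06 Cr
Total: 123.10 Cr + 6.89 Cr + 146.06 Cr = 276.05 Cr

276.05 Cr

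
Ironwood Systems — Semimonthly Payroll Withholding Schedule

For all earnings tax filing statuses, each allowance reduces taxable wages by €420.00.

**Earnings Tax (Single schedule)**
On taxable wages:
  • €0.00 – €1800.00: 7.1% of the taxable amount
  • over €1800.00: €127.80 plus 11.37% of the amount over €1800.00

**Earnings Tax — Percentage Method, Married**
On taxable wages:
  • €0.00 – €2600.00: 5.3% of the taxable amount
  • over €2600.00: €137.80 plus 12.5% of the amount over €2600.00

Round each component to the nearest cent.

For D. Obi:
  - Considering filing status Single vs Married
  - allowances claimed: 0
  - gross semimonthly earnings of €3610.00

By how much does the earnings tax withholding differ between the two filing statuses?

Earnings Tax (Single): taxable = €3610.00
  €127.80 + 11.37% × (€3610.00 − €1800.00) = €127.80 + 11.37% × €1810.00 = €333.60
Earnings Tax (Married): taxable = €3610.00
  €137.80 + 12.5% × (€3610.00 − €2600.00) = €137.80 + 12.5% × €1010.00 = €264.05
Difference: |€333.60 − €264.05| = €69.55 (higher under Single)

€69.55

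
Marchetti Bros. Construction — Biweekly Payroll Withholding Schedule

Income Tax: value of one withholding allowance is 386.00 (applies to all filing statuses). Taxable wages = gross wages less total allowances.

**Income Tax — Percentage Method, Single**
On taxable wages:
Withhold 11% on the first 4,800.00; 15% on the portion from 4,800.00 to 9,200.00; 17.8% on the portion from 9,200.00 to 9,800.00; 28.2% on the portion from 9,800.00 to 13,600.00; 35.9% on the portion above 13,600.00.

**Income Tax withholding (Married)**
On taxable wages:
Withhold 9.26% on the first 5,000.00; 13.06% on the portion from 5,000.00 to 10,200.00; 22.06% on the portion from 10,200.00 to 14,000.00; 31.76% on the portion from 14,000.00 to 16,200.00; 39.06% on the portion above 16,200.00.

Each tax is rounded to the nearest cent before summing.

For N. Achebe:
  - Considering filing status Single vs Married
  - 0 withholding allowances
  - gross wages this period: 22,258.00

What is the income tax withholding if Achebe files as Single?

Income Tax (Single): taxable = 22,258.00
  2,366.40 + 35.9% × (22,258.00 − 13,600.00) = 2,366.40 + 35.9% × 8,658.00 = 5,474.62

5,474.62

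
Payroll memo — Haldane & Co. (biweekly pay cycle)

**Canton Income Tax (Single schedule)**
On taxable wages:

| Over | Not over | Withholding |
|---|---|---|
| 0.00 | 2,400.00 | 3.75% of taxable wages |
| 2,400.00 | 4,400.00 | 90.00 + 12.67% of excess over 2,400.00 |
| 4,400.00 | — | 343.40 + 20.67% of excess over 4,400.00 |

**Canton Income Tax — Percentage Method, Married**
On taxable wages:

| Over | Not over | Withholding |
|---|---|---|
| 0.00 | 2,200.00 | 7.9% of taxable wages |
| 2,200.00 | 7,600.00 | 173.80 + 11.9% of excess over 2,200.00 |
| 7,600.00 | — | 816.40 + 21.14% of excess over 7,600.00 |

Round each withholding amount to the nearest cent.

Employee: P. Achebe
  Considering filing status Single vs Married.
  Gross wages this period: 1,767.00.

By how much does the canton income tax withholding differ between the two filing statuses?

73.33

Canton Income Tax (Single): taxable = 1,767.00
  3.75% × 1,767.00 = 66.26
Canton Income Tax (Married): taxable = 1,767.00
  7.9% × 1,767.00 = 139.59
Difference: |66.26 − 139.59| = 73.33 (higher under Married)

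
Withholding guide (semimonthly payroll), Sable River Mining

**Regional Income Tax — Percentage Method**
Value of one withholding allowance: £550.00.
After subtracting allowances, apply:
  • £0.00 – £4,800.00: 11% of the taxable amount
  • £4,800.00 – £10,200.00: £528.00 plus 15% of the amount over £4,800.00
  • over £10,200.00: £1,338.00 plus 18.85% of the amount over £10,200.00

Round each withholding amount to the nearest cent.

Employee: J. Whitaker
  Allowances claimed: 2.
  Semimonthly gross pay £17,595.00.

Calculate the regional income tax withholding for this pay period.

£2,524.61

Regional Income Tax: taxable = £17,595.00 − 2×£550.00 = £16,495.00
  £1,338.00 + 18.85% × (£16,495.00 − £10,200.00) = £1,338.00 + 18.85% × £6,295.00 = £2,524.61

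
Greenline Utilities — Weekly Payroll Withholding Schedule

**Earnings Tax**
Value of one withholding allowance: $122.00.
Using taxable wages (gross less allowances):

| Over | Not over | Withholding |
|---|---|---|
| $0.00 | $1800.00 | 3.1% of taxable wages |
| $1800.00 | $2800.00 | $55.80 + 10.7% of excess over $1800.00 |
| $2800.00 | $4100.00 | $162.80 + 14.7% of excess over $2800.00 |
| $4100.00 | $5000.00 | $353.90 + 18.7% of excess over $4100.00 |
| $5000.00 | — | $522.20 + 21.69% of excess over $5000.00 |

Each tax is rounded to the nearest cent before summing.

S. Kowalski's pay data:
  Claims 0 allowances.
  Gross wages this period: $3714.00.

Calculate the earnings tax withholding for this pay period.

Earnings Tax: taxable = $3714.00
  $162.80 + 14.7% × ($3714.00 − $2800.00) = $162.80 + 14.7% × $914.00 = $297.16

$297.16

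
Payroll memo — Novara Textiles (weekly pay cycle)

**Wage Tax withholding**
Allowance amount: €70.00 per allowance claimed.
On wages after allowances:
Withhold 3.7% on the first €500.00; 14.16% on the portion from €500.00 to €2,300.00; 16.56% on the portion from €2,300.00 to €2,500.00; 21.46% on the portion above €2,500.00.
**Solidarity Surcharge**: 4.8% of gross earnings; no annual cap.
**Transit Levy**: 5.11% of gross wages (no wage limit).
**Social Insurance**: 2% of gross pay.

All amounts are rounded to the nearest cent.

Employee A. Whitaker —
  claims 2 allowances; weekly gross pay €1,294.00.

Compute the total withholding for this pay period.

€265.22

Wage Tax: taxable = €1,294.00 − 2×€70.00 = €1,154.00
  €18.50 + 14.16% × (€1,154.00 − €500.00) = €18.50 + 14.16% × €654.00 = €111.11
Solidarity Surcharge: 4.8% × €1,294.00 = €62.11
Transit Levy: 5.11% × €1,294.00 = €66.12
Social Insurance: 2% × €1,294.00 = €25.88
Total: €111.11 + €62.11 + €66.12 + €25.88 = €265.22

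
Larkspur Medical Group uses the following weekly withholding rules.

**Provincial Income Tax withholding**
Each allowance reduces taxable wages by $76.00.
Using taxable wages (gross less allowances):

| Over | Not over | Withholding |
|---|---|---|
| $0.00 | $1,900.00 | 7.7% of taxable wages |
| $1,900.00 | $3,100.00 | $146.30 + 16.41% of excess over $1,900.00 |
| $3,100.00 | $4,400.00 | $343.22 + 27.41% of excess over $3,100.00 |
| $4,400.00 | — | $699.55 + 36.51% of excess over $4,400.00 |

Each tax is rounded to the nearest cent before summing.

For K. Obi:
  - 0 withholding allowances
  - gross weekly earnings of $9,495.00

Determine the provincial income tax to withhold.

$2,559.73

Provincial Income Tax: taxable = $9,495.00
  $699.55 + 36.51% × ($9,495.00 − $4,400.00) = $699.55 + 36.51% × $5,095.00 = $2,559.73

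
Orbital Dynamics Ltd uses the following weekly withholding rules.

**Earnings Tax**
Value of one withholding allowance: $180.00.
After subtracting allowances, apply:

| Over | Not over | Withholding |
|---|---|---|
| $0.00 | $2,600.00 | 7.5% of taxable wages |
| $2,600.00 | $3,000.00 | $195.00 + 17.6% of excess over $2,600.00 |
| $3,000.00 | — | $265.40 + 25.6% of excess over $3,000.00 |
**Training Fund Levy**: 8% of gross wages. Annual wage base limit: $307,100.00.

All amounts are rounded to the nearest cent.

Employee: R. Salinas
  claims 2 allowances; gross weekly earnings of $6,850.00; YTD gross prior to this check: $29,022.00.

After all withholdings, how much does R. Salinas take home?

Earnings Tax: taxable = $6,850.00 − 2×$180.00 = $6,490.00
  $265.40 + 25.6% × ($6,490.00 − $3,000.00) = $265.40 + 25.6% × $3,490.00 = $1,158.84
Training Fund Levy: 8% × $6,850.00 = $548.00
Total withheld: $1,158.84 + $548.00 = $1,706.84
Net pay: $6,850.00 − $1,706.84 = $5,143.16

$5,143.16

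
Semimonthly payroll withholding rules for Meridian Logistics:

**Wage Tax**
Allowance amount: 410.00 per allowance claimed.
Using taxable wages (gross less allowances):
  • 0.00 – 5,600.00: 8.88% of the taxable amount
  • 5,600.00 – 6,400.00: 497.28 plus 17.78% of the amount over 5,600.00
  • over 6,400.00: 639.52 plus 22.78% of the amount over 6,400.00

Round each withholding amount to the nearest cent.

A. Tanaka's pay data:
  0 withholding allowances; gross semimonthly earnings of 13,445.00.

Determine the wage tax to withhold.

Wage Tax: taxable = 13,445.00
  639.52 + 22.78% × (13,445.00 − 6,400.00) = 639.52 + 22.78% × 7,045.00 = 2,244.37

2,244.37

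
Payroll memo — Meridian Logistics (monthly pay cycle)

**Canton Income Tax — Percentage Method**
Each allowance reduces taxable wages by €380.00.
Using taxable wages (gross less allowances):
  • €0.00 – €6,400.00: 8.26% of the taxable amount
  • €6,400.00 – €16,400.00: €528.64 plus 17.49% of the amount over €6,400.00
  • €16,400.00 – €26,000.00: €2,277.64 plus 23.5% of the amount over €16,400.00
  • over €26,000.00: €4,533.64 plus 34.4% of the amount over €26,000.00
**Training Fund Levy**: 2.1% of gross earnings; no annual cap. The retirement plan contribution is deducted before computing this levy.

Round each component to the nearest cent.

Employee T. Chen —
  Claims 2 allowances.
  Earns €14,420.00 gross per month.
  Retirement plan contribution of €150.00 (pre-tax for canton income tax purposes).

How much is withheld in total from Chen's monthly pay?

Canton Income Tax: taxable = €14,420.00 − €150.00 − 2×€380.00 = €13,510.00
  €528.64 + 17.49% × (€13,510.00 − €6,400.00) = €528.64 + 17.49% × €7,110.00 = €1,772.18
Training Fund Levy: 2.1% × €14,270.00 = €299.67
Total: €1,772.18 + €299.67 = €2,071.85

€2,071.85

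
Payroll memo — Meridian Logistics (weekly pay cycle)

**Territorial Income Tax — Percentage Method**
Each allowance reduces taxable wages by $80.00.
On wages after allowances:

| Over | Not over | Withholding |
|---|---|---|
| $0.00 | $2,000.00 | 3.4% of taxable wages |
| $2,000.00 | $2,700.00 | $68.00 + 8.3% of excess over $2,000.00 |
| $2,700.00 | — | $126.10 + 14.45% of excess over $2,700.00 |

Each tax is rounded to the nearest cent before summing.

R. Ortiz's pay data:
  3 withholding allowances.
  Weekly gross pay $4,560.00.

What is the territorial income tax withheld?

$360.19

Territorial Income Tax: taxable = $4,560.00 − 3×$80.00 = $4,320.00
  $126.10 + 14.45% × ($4,320.00 − $2,700.00) = $126.10 + 14.45% × $1,620.00 = $360.19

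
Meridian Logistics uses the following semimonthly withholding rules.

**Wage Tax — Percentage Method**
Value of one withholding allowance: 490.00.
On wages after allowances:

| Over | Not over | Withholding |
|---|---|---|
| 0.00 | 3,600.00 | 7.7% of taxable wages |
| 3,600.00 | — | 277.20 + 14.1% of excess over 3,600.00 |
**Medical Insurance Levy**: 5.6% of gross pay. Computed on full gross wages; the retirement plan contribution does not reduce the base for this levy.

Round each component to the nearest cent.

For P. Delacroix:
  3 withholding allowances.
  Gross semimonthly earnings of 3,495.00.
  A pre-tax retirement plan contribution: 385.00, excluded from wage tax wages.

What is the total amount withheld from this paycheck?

322.00

Wage Tax: taxable = 3,495.00 − 385.00 − 3×490.00 = 1,640.00
  7.7% × 1,640.00 = 126.28
Medical Insurance Levy: 5.6% × 3,495.00 = 195.72
Total: 126.28 + 195.72 = 322.00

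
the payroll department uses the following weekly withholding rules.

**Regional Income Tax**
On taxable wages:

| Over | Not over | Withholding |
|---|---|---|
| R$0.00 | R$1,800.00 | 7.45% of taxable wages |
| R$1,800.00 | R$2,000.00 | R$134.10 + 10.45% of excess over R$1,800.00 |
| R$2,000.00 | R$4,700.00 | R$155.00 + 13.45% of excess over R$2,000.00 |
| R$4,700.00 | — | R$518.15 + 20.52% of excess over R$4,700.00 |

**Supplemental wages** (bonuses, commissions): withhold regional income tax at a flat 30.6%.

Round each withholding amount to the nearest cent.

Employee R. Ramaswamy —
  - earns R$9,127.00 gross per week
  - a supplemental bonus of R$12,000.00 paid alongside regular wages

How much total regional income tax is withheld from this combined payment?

R$5,098.57

Regional Income Tax: taxable = R$9,127.00
  R$518.15 + 20.52% × (R$9,127.00 − R$4,700.00) = R$518.15 + 20.52% × R$4,427.00 = R$1,426.57
Supplemental (30.6% flat on bonus): 30.6% × R$12,000.00 = R$3,672.00
Total regional income tax: R$1,426.57 + R$3,672.00 = R$5,098.57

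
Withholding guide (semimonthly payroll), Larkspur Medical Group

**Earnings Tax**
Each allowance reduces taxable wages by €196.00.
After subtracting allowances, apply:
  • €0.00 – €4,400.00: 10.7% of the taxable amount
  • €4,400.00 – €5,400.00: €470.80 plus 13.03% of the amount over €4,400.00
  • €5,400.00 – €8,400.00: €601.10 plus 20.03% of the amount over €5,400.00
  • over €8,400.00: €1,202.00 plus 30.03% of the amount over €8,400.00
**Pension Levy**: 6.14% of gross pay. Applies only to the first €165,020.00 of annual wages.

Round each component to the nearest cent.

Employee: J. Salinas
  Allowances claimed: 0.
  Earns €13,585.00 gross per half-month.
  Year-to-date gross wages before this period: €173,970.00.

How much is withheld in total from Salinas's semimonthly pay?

Earnings Tax: taxable = €13,585.00
  €1,202.00 + 30.03% × (€13,585.00 − €8,400.00) = €1,202.00 + 30.03% × €5,185.00 = €2,759.06
Pension Levy: YTD €173,970.00 ≥ cap €165,020.00 → €0.00
Total: €2,759.06 + €0.00 = €2,759.06

€2,759.06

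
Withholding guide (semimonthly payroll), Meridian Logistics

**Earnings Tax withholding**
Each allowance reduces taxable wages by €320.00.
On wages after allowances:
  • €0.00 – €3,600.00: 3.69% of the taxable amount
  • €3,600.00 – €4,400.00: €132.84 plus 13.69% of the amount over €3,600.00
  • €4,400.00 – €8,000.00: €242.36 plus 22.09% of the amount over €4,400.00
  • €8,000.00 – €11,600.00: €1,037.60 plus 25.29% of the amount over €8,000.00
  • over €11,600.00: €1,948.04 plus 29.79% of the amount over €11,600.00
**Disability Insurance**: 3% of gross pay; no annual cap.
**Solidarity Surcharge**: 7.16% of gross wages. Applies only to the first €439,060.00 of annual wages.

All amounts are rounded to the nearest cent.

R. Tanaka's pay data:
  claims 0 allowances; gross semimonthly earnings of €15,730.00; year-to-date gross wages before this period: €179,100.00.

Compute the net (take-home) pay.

€10,953.46

Earnings Tax: taxable = €15,730.00
  €1,948.04 + 29.79% × (€15,730.00 − €11,600.00) = €1,948.04 + 29.79% × €4,130.00 = €3,178.37
Disability Insurance: 3% × €15,730.00 = €471.90
Solidarity Surcharge: 7.16% × €15,730.00 = €1,126.27
Total withheld: €3,178.37 + €471.90 + €1,126.27 = €4,776.54
Net pay: €15,730.00 − €4,776.54 = €10,953.46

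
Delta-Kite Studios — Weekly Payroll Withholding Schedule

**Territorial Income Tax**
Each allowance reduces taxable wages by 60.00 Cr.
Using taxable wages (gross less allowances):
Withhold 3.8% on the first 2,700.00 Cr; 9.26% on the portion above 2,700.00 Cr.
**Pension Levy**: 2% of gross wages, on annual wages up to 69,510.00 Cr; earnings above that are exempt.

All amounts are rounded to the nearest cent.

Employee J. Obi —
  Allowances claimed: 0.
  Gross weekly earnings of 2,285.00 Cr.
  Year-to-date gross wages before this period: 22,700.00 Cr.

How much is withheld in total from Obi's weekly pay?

Territorial Income Tax: taxable = 2,285.00 Cr
  3.8% × 2,285.00 Cr = 86.83 Cr
Pension Levy: 2% × 2,285.00 Cr = 45.70 Cr
Total: 86.83 Cr + 45.70 Cr = 132.53 Cr

132.53 Cr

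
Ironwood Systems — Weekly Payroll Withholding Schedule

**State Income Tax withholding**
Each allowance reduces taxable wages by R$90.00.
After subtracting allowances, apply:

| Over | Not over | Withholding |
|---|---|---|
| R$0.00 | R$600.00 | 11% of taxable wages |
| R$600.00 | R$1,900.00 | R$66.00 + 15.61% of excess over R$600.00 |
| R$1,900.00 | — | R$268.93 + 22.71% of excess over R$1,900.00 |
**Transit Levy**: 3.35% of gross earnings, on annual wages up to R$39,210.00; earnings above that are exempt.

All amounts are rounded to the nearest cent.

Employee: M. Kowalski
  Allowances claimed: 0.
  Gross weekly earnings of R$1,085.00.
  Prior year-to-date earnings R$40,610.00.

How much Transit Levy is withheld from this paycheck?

R$0.00

Transit Levy: YTD R$40,610.00 ≥ cap R$39,210.00 → R$0.00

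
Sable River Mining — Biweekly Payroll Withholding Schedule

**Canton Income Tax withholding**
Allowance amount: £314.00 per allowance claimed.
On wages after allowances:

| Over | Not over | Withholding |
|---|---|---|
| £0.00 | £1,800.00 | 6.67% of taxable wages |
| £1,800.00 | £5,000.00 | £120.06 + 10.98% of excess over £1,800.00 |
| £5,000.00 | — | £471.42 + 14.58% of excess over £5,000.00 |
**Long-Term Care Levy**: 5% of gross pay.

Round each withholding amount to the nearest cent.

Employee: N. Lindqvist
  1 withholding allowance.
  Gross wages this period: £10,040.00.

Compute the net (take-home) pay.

£8,377.53

Canton Income Tax: taxable = £10,040.00 − 1×£314.00 = £9,726.00
  £471.42 + 14.58% × (£9,726.00 − £5,000.00) = £471.42 + 14.58% × £4,726.00 = £1,160.47
Long-Term Care Levy: 5% × £10,040.00 = £502.00
Total withheld: £1,160.47 + £502.00 = £1,662.47
Net pay: £10,040.00 − £1,662.47 = £8,377.53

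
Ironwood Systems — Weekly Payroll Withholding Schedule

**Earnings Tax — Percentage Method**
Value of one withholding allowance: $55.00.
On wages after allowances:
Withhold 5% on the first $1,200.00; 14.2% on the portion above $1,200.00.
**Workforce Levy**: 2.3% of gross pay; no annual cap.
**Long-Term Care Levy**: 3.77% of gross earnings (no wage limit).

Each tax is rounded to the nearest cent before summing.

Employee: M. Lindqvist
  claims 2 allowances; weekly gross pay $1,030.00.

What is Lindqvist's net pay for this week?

Earnings Tax: taxable = $1,030.00 − 2×$55.00 = $920.00
  5% × $920.00 = $46.00
Workforce Levy: 2.3% × $1,030.00 = $23.69
Long-Term Care Levy: 3.77% × $1,030.00 = $38.83
Total withheld: $46.00 + $23.69 + $38.83 = $108.52
Net pay: $1,030.00 − $108.52 = $921.48

$921.48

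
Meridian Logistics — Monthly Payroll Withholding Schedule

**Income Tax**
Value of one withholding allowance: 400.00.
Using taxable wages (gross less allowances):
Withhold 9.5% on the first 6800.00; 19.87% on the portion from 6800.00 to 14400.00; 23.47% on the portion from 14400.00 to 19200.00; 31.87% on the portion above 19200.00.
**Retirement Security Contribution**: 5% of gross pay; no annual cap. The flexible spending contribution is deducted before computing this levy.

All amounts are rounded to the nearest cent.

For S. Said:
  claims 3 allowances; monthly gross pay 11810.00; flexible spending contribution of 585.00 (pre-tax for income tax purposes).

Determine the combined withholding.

1848.06

Income Tax: taxable = 11810.00 − 585.00 − 3×400.00 = 10025.00
  646.00 + 19.87% × (10025.00 − 6800.00) = 646.00 + 19.87% × 3225.00 = 1286.81
Retirement Security Contribution: 5% × 11225.00 = 561.25
Total: 1286.81 + 561.25 = 1848.06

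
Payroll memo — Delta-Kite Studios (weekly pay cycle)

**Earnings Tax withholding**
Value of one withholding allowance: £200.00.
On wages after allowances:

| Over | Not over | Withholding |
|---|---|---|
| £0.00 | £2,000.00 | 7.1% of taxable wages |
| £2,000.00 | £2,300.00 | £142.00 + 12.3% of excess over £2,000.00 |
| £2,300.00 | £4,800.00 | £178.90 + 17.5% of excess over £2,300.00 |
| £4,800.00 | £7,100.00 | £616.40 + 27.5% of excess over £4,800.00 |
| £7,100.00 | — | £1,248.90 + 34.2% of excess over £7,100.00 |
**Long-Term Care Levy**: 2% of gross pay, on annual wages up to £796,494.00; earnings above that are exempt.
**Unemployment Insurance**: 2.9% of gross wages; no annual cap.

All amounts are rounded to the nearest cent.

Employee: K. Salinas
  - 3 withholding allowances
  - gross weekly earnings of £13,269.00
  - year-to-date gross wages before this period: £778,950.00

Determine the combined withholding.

£3,803.68

Earnings Tax: taxable = £13,269.00 − 3×£200.00 = £12,669.00
  £1,248.90 + 34.2% × (£12,669.00 − £7,100.00) = £1,248.90 + 34.2% × £5,569.00 = £3,153.50
Long-Term Care Levy: 2% × £13,269.00 = £265.38
Unemployment Insurance: 2.9% × £13,269.00 = £384.80
Total: £3,153.50 + £265.38 + £384.80 = £3,803.68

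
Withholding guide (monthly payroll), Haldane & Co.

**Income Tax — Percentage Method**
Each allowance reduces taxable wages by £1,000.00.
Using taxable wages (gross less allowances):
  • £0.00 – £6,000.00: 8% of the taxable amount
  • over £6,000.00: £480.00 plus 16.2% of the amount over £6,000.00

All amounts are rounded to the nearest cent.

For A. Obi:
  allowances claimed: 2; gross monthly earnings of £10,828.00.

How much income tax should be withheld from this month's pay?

£938.14

Income Tax: taxable = £10,828.00 − 2×£1,000.00 = £8,828.00
  £480.00 + 16.2% × (£8,828.00 − £6,000.00) = £480.00 + 16.2% × £2,828.00 = £938.14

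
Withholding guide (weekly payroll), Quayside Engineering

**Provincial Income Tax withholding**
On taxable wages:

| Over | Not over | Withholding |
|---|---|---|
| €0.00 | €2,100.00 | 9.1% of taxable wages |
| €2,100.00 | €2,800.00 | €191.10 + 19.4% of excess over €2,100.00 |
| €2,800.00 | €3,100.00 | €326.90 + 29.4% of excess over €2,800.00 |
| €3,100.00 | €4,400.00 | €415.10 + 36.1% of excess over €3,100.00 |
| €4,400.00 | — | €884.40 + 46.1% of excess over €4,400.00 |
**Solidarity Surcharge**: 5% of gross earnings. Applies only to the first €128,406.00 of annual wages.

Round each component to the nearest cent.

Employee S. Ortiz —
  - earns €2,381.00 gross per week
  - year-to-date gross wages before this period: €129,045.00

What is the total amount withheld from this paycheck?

Provincial Income Tax: taxable = €2,381.00
  €191.10 + 19.4% × (€2,381.00 − €2,100.00) = €191.10 + 19.4% × €281.00 = €245.61
Solidarity Surcharge: YTD €129,045.00 ≥ cap €128,406.00 → €0.00
Total: €245.61 + €0.00 = €245.61

€245.61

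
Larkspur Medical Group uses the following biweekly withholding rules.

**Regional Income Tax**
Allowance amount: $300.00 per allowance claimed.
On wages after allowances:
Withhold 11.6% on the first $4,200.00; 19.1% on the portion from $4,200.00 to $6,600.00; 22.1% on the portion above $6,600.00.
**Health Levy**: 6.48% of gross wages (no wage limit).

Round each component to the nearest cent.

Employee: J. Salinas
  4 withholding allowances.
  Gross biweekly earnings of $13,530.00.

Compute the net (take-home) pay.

Regional Income Tax: taxable = $13,530.00 − 4×$300.00 = $12,330.00
  $945.60 + 22.1% × ($12,330.00 − $6,600.00) = $945.60 + 22.1% × $5,730.00 = $2,211.93
Health Levy: 6.48% × $13,530.00 = $876.74
Total withheld: $2,211.93 + $876.74 = $3,088.67
Net pay: $13,530.00 − $3,088.67 = $10,441.33

$10,441.33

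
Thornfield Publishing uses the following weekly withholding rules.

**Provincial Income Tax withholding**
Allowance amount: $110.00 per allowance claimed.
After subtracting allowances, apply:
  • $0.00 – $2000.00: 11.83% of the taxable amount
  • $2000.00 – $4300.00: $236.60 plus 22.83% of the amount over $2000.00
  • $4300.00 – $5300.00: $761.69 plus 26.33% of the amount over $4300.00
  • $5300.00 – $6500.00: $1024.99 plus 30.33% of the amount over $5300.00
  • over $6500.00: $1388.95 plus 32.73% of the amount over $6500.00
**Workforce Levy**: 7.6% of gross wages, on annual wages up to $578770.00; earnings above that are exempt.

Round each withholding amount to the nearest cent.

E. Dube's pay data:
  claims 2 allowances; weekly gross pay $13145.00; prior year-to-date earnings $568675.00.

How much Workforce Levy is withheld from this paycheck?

$767.22

Workforce Levy: cap $578770.00 − YTD $568675.00 = $10095.00 subject; 7.6% × $10095.00 = $767.22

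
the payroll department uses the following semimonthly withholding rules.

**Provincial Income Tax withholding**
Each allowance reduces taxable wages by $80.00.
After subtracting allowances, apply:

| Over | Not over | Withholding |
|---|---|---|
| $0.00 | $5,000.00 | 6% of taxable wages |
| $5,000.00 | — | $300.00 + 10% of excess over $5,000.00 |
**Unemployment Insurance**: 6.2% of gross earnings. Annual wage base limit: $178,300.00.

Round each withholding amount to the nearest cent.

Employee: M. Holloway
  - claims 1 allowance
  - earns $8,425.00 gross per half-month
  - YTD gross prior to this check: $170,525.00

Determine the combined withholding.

Provincial Income Tax: taxable = $8,425.00 − 1×$80.00 = $8,345.00
  $300.00 + 10% × ($8,345.00 − $5,000.00) = $300.00 + 10% × $3,345.00 = $634.50
Unemployment Insurance: cap $178,300.00 − YTD $170,525.00 = $7,775.00 subject; 6.2% × $7,775.00 = $482.05
Total: $634.50 + $482.05 = $1,116.55

$1,116.55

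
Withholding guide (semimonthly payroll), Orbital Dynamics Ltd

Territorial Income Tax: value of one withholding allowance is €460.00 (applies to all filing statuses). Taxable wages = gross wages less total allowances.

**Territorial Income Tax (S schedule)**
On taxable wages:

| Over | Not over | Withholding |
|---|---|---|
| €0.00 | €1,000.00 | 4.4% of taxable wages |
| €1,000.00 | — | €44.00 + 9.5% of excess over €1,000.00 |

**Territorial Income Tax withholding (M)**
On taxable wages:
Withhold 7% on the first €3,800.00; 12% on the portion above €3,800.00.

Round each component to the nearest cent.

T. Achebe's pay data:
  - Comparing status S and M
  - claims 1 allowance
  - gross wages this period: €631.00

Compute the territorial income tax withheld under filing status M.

€11.97

Territorial Income Tax (M): taxable = €631.00 − 1×€460.00 = €171.00
  7% × €171.00 = €11.97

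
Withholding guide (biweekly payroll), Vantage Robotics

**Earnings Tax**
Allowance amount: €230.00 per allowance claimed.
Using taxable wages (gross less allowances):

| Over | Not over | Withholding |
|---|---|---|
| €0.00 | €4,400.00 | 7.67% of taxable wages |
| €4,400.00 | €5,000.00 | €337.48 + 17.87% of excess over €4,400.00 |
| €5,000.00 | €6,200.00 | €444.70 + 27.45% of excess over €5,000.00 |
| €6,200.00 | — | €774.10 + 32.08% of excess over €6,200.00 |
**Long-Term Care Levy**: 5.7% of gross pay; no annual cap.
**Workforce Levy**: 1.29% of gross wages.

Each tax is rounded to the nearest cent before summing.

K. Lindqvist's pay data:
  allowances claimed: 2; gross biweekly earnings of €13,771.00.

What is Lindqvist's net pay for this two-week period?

Earnings Tax: taxable = €13,771.00 − 2×€230.00 = €13,311.00
  €774.10 + 32.08% × (€13,311.00 − €6,200.00) = €774.10 + 32.08% × €7,111.00 = €3,055.31
Long-Term Care Levy: 5.7% × €13,771.00 = €784.95
Workforce Levy: 1.29% × €13,771.00 = €177.65
Total withheld: €3,055.31 + €784.95 + €177.65 = €4,017.91
Net pay: €13,771.00 − €4,017.91 = €9,753.09

€9,753.09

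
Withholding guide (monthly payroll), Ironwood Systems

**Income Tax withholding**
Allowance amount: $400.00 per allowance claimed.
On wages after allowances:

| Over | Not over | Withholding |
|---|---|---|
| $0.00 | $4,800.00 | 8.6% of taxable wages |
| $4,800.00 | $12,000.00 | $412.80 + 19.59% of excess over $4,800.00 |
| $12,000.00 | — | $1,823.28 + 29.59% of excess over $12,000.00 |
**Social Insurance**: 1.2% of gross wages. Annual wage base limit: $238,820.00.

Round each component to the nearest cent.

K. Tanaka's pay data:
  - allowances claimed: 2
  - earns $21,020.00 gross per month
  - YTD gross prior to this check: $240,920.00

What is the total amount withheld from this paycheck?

Income Tax: taxable = $21,020.00 − 2×$400.00 = $20,220.00
  $1,823.28 + 29.59% × ($20,220.00 − $12,000.00) = $1,823.28 + 29.59% × $8,220.00 = $4,255.58
Social Insurance: YTD $240,920.00 ≥ cap $238,820.00 → $0.00
Total: $4,255.58 + $0.00 = $4,255.58

$4,255.58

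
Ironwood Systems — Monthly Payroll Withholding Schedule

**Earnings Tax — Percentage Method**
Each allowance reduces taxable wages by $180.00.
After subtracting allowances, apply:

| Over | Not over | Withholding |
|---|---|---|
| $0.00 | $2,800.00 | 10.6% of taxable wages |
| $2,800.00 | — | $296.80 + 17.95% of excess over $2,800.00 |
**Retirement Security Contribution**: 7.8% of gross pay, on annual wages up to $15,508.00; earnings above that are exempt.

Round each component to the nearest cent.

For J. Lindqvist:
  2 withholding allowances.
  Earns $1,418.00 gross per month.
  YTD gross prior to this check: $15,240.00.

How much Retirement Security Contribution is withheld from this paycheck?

Retirement Security Contribution: cap $15,508.00 − YTD $15,240.00 = $268.00 subject; 7.8% × $268.00 = $20.90

$20.90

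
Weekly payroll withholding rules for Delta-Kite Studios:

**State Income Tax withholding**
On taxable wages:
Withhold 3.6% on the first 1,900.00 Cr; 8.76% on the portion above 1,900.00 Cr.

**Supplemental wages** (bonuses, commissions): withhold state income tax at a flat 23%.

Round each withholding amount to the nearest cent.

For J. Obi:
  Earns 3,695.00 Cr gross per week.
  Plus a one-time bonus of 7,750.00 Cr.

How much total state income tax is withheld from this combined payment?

2,008.14 Cr

State Income Tax: taxable = 3,695.00 Cr
  68.40 Cr + 8.76% × (3,695.00 Cr − 1,900.00 Cr) = 68.40 Cr + 8.76% × 1,795.00 Cr = 225.64 Cr
Supplemental (23% flat on bonus): 23% × 7,750.00 Cr = 1,782.50 Cr
Total state income tax: 225.64 Cr + 1,782.50 Cr = 2,008.14 Cr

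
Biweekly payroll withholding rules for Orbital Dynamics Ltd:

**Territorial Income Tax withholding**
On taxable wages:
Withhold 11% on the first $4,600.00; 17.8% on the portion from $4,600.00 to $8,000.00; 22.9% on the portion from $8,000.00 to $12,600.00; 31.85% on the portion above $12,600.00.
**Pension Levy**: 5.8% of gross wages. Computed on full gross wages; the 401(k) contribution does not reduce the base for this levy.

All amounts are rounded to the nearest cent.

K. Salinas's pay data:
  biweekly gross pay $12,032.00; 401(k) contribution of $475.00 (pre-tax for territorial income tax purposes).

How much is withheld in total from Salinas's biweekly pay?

$2,623.61

Territorial Income Tax: taxable = $12,032.00 − $475.00 = $11,557.00
  $1,111.20 + 22.9% × ($11,557.00 − $8,000.00) = $1,111.20 + 22.9% × $3,557.00 = $1,925.75
Pension Levy: 5.8% × $12,032.00 = $697.86
Total: $1,925.75 + $697.86 = $2,623.61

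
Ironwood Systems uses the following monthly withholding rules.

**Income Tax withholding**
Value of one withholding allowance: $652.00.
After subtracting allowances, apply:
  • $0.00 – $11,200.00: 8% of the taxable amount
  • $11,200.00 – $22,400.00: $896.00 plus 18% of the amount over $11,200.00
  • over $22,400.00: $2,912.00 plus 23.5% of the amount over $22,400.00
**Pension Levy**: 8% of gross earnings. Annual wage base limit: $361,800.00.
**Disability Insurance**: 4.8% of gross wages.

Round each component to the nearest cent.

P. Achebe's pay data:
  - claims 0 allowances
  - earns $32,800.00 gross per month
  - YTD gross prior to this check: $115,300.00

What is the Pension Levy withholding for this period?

Pension Levy: 8% × $32,800.00 = $2,624.00

$2,624.00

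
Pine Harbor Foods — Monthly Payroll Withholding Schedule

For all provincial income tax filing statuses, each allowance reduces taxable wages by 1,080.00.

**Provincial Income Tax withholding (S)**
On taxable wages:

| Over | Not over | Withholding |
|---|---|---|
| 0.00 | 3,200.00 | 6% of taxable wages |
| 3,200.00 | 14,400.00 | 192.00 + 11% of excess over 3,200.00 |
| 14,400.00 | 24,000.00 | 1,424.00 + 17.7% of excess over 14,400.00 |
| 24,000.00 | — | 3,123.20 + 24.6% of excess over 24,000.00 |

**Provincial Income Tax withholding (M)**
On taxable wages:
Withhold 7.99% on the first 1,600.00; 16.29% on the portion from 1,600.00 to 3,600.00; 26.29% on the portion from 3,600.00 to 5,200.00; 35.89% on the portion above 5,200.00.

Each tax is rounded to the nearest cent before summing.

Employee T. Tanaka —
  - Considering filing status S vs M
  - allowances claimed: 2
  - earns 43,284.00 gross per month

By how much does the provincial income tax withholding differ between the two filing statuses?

6,431.70

Provincial Income Tax (S): taxable = 43,284.00 − 2×1,080.00 = 41,124.00
  3,123.20 + 24.6% × (41,124.00 − 24,000.00) = 3,123.20 + 24.6% × 17,124.00 = 7,335.70
Provincial Income Tax (M): taxable = 43,284.00 − 2×1,080.00 = 41,124.00
  874.28 + 35.89% × (41,124.00 − 5,200.00) = 874.28 + 35.89% × 35,924.00 = 13,767.40
Difference: |7,335.70 − 13,767.40| = 6,431.70 (higher under M)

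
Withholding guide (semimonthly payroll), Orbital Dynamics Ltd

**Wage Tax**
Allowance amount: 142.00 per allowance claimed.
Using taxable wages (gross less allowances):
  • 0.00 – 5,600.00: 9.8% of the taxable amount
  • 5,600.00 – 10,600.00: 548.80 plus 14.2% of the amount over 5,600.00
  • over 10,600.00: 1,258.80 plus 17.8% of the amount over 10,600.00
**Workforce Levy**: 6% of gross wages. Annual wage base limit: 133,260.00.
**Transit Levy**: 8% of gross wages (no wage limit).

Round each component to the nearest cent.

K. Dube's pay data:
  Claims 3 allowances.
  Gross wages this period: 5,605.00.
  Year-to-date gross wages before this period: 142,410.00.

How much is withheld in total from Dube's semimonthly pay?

Wage Tax: taxable = 5,605.00 − 3×142.00 = 5,179.00
  9.8% × 5,179.00 = 507.54
Workforce Levy: YTD 142,410.00 ≥ cap 133,260.00 → 0.00
Transit Levy: 8% × 5,605.00 = 448.40
Total: 507.54 + 0.00 + 448.40 = 955.94

955.94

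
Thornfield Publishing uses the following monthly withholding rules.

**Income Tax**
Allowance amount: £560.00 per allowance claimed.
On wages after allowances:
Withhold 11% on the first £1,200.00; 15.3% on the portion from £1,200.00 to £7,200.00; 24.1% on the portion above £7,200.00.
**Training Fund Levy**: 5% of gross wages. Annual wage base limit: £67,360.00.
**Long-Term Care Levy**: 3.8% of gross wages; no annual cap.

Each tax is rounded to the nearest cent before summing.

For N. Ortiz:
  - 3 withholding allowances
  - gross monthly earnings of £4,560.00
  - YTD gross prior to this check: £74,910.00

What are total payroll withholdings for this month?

Income Tax: taxable = £4,560.00 − 3×£560.00 = £2,880.00
  £132.00 + 15.3% × (£2,880.00 − £1,200.00) = £132.00 + 15.3% × £1,680.00 = £389.04
Training Fund Levy: YTD £74,910.00 ≥ cap £67,360.00 → £0.00
Long-Term Care Levy: 3.8% × £4,560.00 = £173.28
Total: £389.04 + £0.00 + £173.28 = £562.32

£562.32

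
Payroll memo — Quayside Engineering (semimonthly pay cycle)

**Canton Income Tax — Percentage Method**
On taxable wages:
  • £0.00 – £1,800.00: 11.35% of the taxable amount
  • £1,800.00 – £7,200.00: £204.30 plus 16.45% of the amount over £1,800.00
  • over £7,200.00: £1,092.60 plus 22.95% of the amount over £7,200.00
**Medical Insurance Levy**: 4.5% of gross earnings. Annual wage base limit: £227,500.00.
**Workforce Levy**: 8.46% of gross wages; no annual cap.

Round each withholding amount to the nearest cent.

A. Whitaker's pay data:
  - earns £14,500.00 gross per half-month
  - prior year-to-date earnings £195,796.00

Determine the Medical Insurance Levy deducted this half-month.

Medical Insurance Levy: 4.5% × £14,500.00 = £652.50

£652.50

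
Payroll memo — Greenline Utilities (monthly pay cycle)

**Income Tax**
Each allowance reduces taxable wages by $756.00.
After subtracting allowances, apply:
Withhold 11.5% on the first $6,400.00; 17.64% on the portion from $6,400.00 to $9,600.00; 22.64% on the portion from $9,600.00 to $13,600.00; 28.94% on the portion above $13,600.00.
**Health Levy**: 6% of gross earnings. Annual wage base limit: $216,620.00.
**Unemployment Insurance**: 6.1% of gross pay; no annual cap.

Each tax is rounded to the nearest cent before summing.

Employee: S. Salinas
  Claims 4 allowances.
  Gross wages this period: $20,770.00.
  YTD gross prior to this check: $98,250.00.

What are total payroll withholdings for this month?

Income Tax: taxable = $20,770.00 − 4×$756.00 = $17,746.00
  $2,206.08 + 28.94% × ($17,746.00 − $13,600.00) = $2,206.08 + 28.94% × $4,146.00 = $3,405.93
Health Levy: 6% × $20,770.00 = $1,246.20
Unemployment Insurance: 6.1% × $20,770.00 = $1,266.97
Total: $3,405.93 + $1,246.20 + $1,266.97 = $5,919.10

$5,919.10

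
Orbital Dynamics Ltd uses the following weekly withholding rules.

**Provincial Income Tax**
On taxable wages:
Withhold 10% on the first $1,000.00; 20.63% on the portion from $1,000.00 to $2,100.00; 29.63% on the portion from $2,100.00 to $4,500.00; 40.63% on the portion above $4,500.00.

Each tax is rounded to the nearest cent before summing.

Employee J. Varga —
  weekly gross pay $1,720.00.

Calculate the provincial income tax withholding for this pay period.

Provincial Income Tax: taxable = $1,720.00
  $100.00 + 20.63% × ($1,720.00 − $1,000.00) = $100.00 + 20.63% × $720.00 = $248.54

$248.54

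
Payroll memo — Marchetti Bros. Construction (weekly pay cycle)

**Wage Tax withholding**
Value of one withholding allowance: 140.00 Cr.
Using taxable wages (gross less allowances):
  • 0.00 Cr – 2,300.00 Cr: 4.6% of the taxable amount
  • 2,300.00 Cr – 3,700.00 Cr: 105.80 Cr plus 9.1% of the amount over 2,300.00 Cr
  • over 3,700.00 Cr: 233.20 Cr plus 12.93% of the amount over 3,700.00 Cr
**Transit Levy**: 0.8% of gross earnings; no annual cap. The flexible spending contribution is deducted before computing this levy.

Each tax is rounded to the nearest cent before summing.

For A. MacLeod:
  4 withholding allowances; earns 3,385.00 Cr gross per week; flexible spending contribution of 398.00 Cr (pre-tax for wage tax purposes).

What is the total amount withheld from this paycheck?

141.26 Cr

Wage Tax: taxable = 3,385.00 Cr − 398.00 Cr − 4×140.00 Cr = 2,427.00 Cr
  105.80 Cr + 9.1% × (2,427.00 Cr − 2,300.00 Cr) = 105.80 Cr + 9.1% × 127.00 Cr = 117.36 Cr
Transit Levy: 0.8% × 2,987.00 Cr = 23.90 Cr
Total: 117.36 Cr + 23.90 Cr = 141.26 Cr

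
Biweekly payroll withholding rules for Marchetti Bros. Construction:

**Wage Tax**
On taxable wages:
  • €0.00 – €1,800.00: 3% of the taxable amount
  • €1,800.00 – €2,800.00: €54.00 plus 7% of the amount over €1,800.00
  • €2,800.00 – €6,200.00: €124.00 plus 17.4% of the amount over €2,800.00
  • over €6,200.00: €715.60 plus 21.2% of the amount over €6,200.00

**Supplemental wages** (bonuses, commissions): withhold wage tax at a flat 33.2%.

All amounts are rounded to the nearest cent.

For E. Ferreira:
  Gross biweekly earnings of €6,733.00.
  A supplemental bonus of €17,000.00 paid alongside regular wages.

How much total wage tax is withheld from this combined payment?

Wage Tax: taxable = €6,733.00
  €715.60 + 21.2% × (€6,733.00 − €6,200.00) = €715.60 + 21.2% × €533.00 = €828.60
Supplemental (33.2% flat on bonus): 33.2% × €17,000.00 = €5,644.00
Total wage tax: €828.60 + €5,644.00 = €6,472.60

€6,472.60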